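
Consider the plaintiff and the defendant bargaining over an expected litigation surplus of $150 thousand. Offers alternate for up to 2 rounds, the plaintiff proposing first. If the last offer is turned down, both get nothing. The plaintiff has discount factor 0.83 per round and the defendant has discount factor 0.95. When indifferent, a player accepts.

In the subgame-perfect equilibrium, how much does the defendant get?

142.5

Round 2 (the defendant proposes): the plaintiff will accept anything ≥ 0, so the defendant offers 0 and keeps 150.
Round 1 (the plaintiff proposes): the defendant can get 150 next round, worth 0.95 × 150 = 142.5 now, so the plaintiff offers 142.5, keeping 7.5.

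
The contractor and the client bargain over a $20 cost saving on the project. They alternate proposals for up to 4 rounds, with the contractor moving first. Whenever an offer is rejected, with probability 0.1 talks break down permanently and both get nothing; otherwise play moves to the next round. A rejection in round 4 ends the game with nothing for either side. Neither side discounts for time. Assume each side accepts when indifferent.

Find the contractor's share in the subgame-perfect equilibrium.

Round 4 (the client proposes): the contractor will accept anything ≥ 0, so the client offers 0 and keeps 20.
Round 3 (the contractor proposes): rejecting gives the client an expected 0.9 × 20 = 18. The contractor offers 18 and keeps 20 − 18 = 2.
Round 2 (the client proposes): rejecting gives the contractor an expected 0.9 × 2 = 1.8; the client offers that and keeps 18.2.
Round 1 (the contractor proposes): rejecting gives the client an expected 0.9 × 18.2 = 16.38. The contractor offers 16.38 and keeps 20 − 16.38 = 3.62.

3.62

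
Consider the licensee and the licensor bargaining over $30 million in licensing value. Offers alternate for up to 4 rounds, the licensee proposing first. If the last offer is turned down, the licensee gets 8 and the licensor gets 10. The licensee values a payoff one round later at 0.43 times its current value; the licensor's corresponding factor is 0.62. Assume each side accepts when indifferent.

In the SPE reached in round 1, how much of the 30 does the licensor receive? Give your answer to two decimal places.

Round 4 (the licensor proposes): the licensee gets 8 if talks fail, so the licensor offers 8 and keeps 22.
Round 3 (the licensee proposes): the licensor can get 22 next round, worth 0.62 × 22 = 13.64 now; the licensee offers that and keeps 16.36.
Round 2 (the licensor proposes): the licensee can get 16.36 next round, worth 0.43 × 16.36 = 7.0348 now; the licensor offers that and keeps 22.9652.
Round 1 (the licensee proposes): the licensor can get 22.9652 next round, worth 0.62 × 22.9652 = 14.238424 now; the licensee offers that and keeps 15.761576.

14.24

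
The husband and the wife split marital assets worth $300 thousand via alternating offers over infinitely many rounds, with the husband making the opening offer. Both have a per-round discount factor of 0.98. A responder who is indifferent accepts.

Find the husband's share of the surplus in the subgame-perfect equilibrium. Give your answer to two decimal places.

151.52

In a stationary SPE each proposer offers the other exactly their discounted continuation value.
If the husband keeps x when proposing and the wife keeps y when proposing, then x = 300 − 0.98y and y = 300 − 0.98x.
Solving: x = 300(1 − 0.98) / (1 − 0.98·0.98) = 6 / 0.0396 ≈ 151.5152.
The wife gets 300 − 151.5152 ≈ 148.4848.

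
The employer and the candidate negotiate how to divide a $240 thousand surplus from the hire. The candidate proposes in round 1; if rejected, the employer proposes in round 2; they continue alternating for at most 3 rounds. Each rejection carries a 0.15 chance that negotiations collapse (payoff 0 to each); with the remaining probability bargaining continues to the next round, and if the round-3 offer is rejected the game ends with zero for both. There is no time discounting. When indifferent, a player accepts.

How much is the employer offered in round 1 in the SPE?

Round 3 (the candidate proposes): rejection yields 0 for the employer; the candidate offers 0 and keeps 240.
Round 2 (the employer proposes): rejecting gives the candidate an expected 0.85 × 240 = 204; the employer offers that and keeps 36.
Round 1 (the candidate proposes): rejecting gives the employer an expected 0.85 × 36 = 30.6. The candidate offers 30.6 and keeps 240 − 30.6 = 209.4.

30.6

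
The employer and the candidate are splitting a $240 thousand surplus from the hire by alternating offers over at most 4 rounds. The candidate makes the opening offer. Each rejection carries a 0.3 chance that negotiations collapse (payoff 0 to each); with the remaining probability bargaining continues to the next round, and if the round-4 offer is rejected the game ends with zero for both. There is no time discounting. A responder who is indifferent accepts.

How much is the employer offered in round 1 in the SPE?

132.72

By backward induction:
Round 4 (the employer proposes): the candidate will accept anything ≥ 0, so the employer offers 0 and keeps 240.
Round 3 (the candidate proposes): rejecting gives the employer an expected 0.7 × 240 = 168. The candidate offers 168 and keeps 240 − 168 = 72.
Round 2 (the employer proposes): rejecting gives the candidate an expected 0.7 × 72 = 50.4. The employer offers 50.4 and keeps 240 − 50.4 = 189.6.
Round 1 (the candidate proposes): rejecting gives the employer an expected 0.7 × 189.6 = 132.72. The candidate offers 132.72 and keeps 240 − 132.72 = 107.28.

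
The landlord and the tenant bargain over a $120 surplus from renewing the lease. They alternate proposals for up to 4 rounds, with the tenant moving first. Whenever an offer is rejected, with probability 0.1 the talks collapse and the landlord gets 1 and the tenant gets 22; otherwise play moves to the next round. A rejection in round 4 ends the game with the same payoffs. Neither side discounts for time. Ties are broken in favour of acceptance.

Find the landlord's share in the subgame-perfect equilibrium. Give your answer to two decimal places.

80.44

By backward induction:
Round 4 (the landlord proposes): the tenant gets 22 if talks fail, so the landlord offers 22 and keeps 98.
Round 3 (the tenant proposes): rejecting gives the landlord an expected 0.9 × 98 + 0.1 × 1 = 88.3; the tenant offers that and keeps 31.7.
Round 2 (the landlord proposes): rejecting gives the tenant an expected 0.9 × 31.7 + 0.1 × 22 = 30.73, so the landlord offers 30.73, keeping 89.27.
Round 1 (the tenant proposes): rejecting gives the landlord an expected 0.9 × 89.27 + 0.1 × 1 = 80.443; the tenant offers that and keeps 39.557.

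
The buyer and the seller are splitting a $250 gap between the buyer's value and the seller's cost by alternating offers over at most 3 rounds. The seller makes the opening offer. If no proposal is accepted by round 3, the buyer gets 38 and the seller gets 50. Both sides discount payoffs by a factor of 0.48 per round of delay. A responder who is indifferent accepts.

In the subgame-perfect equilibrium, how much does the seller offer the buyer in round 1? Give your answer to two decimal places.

71.16

Round 3 (the seller proposes): the buyer gets 38 if talks fail, so the seller offers 38 and keeps 212.
Round 2 (the buyer proposes): the seller can get 212 next round, worth 0.48 × 212 = 101.76 now; the buyer offers that and keeps 148.24.
Round 1 (the seller proposes): the buyer can get 148.24 next round, worth 0.48 × 148.24 = 71.1552 now; the seller offers that and keeps 178.8448.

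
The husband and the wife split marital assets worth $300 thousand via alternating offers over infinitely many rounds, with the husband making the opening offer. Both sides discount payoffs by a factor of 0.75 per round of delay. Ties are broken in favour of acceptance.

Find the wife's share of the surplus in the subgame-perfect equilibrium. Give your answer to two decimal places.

128.57

In a stationary SPE each proposer offers the other exactly their discounted continuation value.
If the husband keeps x when proposing and the wife keeps y when proposing, then x = 300 − 0.75y and y = 300 − 0.75x.
Solving: x = 300(1 − 0.75) / (1 − 0.75·0.75) = 75 / 0.4375 ≈ 171.4286.
The wife gets 300 − 171.4286 ≈ 128.5714.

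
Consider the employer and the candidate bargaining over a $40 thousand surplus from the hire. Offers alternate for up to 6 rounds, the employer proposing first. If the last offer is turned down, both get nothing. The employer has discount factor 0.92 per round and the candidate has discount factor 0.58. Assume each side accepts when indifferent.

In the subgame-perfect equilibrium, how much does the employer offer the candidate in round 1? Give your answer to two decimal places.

Round 6 (the candidate proposes): rejection yields 0 for the employer; the candidate offers 0 and keeps 40.
Round 5 (the employer proposes): the candidate can get 40 next round, worth 0.58 × 40 = 23.2 now; the employer offers that and keeps 16.8.
Round 4 (the candidate proposes): the employer can get 16.8 next round, worth 0.92 × 16.8 = 15.456 now; the candidate offers that and keeps 24.544.
Round 3 (the employer proposes): the candidate can get 24.544 next round, worth 0.58 × 24.544 = 14.23552 now, so the employer offers 14.23552, keeping 25.76448.
Round 2 (the candidate proposes): the employer can get 25.76448 next round, worth 0.92 × 25.76448 = 23.7033216 now. The candidate offers 23.7033216 and keeps 40 − 23.7033216 = 16.2966784.
Round 1 (the employer proposes): the candidate can get 16.2966784 next round, worth 0.58 × 16.2966784 = 9.452073472 now, so the employer offers 9.452073472, keeping 30.547926528.

9.45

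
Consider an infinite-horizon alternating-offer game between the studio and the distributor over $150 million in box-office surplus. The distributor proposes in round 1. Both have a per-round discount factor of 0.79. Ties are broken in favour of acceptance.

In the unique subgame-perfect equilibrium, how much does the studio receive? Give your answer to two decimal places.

When the distributor proposes, the studio accepts any offer worth at least 0.79 times what the studio would get by proposing next round; and vice versa.
This gives x = 150 − 0.79y and y = 150 − 0.79x, where x and y are each side's share when it proposes.
Hence (1 − 0.79·0.79)x = 150(1 − 0.79), i.e. 0.3759·x = 31.5.
x ≈ 83.7989; the studio's share is 150 − x ≈ 66.2011.

66.20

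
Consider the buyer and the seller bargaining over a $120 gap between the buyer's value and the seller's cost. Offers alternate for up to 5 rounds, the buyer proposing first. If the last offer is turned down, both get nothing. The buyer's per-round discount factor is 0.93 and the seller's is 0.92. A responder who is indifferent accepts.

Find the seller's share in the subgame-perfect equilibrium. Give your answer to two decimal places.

14.34

Round 5 (the buyer proposes): the seller will accept anything ≥ 0, so the buyer offers 0 and keeps 120.
Round 4 (the seller proposes): the buyer can get 120 next round, worth 0.93 × 120 = 111.6 now. The seller offers 111.6 and keeps 120 − 111.6 = 8.4.
Round 3 (the buyer proposes): the seller can get 8.4 next round, worth 0.92 × 8.4 = 7.728 now, so the buyer offers 7.728, keeping 112.272.
Round 2 (the seller proposes): the buyer can get 112.272 next round, worth 0.93 × 112.272 = 104.41296 now, so the seller offers 104.41296, keeping 15.58704.
Round 1 (the buyer proposes): the seller can get 15.58704 next round, worth 0.92 × 15.58704 = 14.3400768 now; the buyer offers that and keeps 105.6599232.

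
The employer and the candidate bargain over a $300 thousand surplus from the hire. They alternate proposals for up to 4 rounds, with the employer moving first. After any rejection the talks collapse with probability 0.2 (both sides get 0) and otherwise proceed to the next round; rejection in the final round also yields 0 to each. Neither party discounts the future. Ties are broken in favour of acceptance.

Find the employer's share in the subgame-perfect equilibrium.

Round 4 (the candidate proposes): rejection yields 0 for the employer; the candidate offers 0 and keeps 300.
Round 3 (the employer proposes): rejecting gives the candidate an expected 0.8 × 300 = 240; the employer offers that and keeps 60.
Round 2 (the candidate proposes): rejecting gives the employer an expected 0.8 × 60 = 48. The candidate offers 48 and keeps 300 − 48 = 252.
Round 1 (the employer proposes): rejecting gives the candidate an expected 0.8 × 252 = 201.6, so the employer offers 201.6, keeping 98.4.

98.4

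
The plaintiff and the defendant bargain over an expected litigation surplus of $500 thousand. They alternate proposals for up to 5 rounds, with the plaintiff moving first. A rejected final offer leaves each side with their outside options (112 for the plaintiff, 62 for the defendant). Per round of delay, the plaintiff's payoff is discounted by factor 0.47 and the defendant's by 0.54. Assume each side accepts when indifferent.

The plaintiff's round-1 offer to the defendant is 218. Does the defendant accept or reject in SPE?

Round 5 (the plaintiff proposes): the defendant gets 62 if talks fail, so the plaintiff offers 62 and keeps 438.
Round 4 (the defendant proposes): the plaintiff can get 438 next round, worth 0.47 × 438 = 205.86 now; the defendant offers that and keeps 294.14.
Round 3 (the plaintiff proposes): the defendant can get 294.14 next round, worth 0.54 × 294.14 = 158.8356 now. The plaintiff offers 158.8356 and keeps 500 − 158.8356 = 341.1644.
Round 2 (the defendant proposes): the plaintiff can get 341.1644 next round, worth 0.47 × 341.1644 = 160.347268 now; the defendant offers that and keeps 339.652732.
So by rejecting in round 1, the defendant gets 339.652732 next round, worth 0.54 × 339.652732 = 183.41247528 now.
Offer 218 ≥ 183.41247528, so the defendant accepts.

Accept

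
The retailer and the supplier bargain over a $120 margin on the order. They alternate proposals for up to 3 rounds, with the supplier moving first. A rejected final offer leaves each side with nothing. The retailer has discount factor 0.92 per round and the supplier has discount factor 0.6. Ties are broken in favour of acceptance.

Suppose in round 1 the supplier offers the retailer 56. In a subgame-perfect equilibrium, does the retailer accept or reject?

Accept

Round 3 (the supplier proposes): the retailer will accept anything ≥ 0, so the supplier offers 0 and keeps 120.
Round 2 (the retailer proposes): the supplier can get 120 next round, worth 0.6 × 120 = 72 now. The retailer offers 72 and keeps 120 − 72 = 48.
So by rejecting in round 1, the retailer gets 48 next round, worth 0.92 × 48 = 44.16 now.
Offer 56 ≥ 44.16, so the retailer accepts.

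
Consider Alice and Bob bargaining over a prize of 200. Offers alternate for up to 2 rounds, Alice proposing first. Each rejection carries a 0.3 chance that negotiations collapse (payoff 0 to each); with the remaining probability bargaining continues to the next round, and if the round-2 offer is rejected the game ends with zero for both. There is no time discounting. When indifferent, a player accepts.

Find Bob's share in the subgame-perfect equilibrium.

Round 2 (Bob proposes): rejection yields 0 for Alice; Bob offers 0 and keeps 200.
Round 1 (Alice proposes): rejecting gives Bob an expected 0.7 × 200 = 140, so Alice offers 140, keeping 60.

140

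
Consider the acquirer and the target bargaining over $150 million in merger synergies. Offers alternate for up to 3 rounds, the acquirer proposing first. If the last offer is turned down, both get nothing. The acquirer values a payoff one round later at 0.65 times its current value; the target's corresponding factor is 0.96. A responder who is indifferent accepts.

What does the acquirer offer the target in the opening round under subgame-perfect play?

By backward induction:
Round 3 (the acquirer proposes): the target will accept anything ≥ 0, so the acquirer offers 0 and keeps 150.
Round 2 (the target proposes): the acquirer can get 150 next round, worth 0.65 × 150 = 97.5 now, so the target offers 97.5, keeping 52.5.
Round 1 (the acquirer proposes): the target can get 52.5 next round, worth 0.96 × 52.5 = 50.4 now; the acquirer offers that and keeps 99.6.

50.4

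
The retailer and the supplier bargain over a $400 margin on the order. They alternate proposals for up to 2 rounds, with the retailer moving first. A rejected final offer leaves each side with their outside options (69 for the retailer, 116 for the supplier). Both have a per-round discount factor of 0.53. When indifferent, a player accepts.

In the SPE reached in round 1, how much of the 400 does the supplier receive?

175.43

Round 2 (the supplier proposes): the retailer gets 69 if talks fail, so the supplier offers 69 and keeps 331.
Round 1 (the retailer proposes): the supplier can get 331 next round, worth 0.53 × 331 = 175.43 now. The retailer offers 175.43 and keeps 400 − 175.43 = 224.57.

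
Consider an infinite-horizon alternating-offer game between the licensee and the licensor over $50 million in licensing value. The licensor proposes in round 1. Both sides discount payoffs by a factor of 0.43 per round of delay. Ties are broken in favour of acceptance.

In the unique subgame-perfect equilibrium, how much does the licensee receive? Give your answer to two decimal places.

15.03

When the licensor proposes, the licensee accepts any offer worth at least 0.43 times what the licensee would get by proposing next round; and vice versa.
This gives x = 50 − 0.43y and y = 50 − 0.43x, where x and y are each side's share when it proposes.
Hence (1 − 0.43·0.43)x = 50(1 − 0.43), i.e. 0.8151·x = 28.5.
x ≈ 34.9650; the licensee's share is 50 − x ≈ 15.0350.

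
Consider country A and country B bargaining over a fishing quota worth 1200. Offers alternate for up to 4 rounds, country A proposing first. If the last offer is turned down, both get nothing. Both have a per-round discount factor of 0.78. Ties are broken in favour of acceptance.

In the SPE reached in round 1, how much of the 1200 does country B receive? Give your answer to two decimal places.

775.38

By backward induction:
Round 4 (country B proposes): country A will accept anything ≥ 0, so country B offers 0 and keeps 1200.
Round 3 (country A proposes): country B can get 1200 next round, worth 0.78 × 1200 = 936 now; country A offers that and keeps 264.
Round 2 (country B proposes): country A can get 264 next round, worth 0.78 × 264 = 205.92 now; country B offers that and keeps 994.08.
Round 1 (country A proposes): country B can get 994.08 next round, worth 0.78 × 994.08 = 775.3824 now; country A offers that and keeps 424.6176.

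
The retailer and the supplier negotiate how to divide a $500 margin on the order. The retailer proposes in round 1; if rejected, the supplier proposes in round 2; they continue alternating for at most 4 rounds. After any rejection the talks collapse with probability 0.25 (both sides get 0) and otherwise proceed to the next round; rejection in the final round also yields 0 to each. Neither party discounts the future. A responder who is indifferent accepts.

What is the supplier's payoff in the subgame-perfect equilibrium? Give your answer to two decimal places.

Round 4 (the supplier proposes): rejection yields 0 for the retailer; the supplier offers 0 and keeps 500.
Round 3 (the retailer proposes): rejecting gives the supplier an expected 0.75 × 500 = 375. The retailer offers 375 and keeps 500 − 375 = 125.
Round 2 (the supplier proposes): rejecting gives the retailer an expected 0.75 × 125 = 93.75, so the supplier offers 93.75, keeping 406.25.
Round 1 (the retailer proposes): rejecting gives the supplier an expected 0.75 × 406.25 = 304.6875. The retailer offers 304.6875 and keeps 500 − 304.6875 = 195.3125.

304.69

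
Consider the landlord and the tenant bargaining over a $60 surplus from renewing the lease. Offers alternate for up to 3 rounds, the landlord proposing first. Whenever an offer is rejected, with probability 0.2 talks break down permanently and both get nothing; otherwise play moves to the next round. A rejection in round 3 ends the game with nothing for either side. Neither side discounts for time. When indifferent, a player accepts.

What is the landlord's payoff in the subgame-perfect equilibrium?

50.4

Round 3 (the landlord proposes): the tenant will accept anything ≥ 0, so the landlord offers 0 and keeps 60.
Round 2 (the tenant proposes): rejecting gives the landlord an expected 0.8 × 60 = 48. The tenant offers 48 and keeps 60 − 48 = 12.
Round 1 (the landlord proposes): rejecting gives the tenant an expected 0.8 × 12 = 9.6, so the landlord offers 9.6, keeping 50.4.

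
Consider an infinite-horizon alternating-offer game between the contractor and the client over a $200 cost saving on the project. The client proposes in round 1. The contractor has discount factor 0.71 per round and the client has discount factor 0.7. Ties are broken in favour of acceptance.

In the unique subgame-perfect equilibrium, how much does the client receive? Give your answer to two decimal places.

115.31

In a stationary SPE each proposer offers the other exactly their discounted continuation value.
If the client keeps x when proposing and the contractor keeps y when proposing, then x = 200 − 0.71y and y = 200 − 0.7x.
Solving: x = 200(1 − 0.71) / (1 − 0.7·0.71) = 58 / 0.503 ≈ 115.3082.
The contractor gets 200 − 115.3082 ≈ 84.6918.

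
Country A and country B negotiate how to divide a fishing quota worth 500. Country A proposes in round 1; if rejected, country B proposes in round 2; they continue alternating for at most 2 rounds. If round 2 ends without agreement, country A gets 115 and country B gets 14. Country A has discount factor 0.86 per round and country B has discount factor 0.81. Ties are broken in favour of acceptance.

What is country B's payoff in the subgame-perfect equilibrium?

311.85

Round 2 (country B proposes): country A gets 115 if talks fail, so country B offers 115 and keeps 385.
Round 1 (country A proposes): country B can get 385 next round, worth 0.81 × 385 = 311.85 now; country A offers that and keeps 188.15.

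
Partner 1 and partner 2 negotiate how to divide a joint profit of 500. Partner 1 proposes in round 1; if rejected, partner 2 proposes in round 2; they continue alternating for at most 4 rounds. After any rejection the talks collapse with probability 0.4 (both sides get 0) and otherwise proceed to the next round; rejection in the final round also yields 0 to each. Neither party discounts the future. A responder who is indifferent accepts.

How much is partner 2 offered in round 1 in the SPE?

228

Round 4 (partner 2 proposes): rejection yields 0 for partner 1; partner 2 offers 0 and keeps 500.
Round 3 (partner 1 proposes): rejecting gives partner 2 an expected 0.6 × 500 = 300. Partner 1 offers 300 and keeps 500 − 300 = 200.
Round 2 (partner 2 proposes): rejecting gives partner 1 an expected 0.6 × 200 = 120; partner 2 offers that and keeps 380.
Round 1 (partner 1 proposes): rejecting gives partner 2 an expected 0.6 × 380 = 228. Partner 1 offers 228 and keeps 500 − 228 = 272.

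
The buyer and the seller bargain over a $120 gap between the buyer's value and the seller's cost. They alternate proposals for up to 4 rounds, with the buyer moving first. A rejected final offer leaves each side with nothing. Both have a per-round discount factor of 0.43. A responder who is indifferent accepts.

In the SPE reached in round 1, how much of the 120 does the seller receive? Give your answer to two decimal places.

Round 4 (the seller proposes): the buyer will accept anything ≥ 0, so the seller offers 0 and keeps 120.
Round 3 (the buyer proposes): the seller can get 120 next round, worth 0.43 × 120 = 51.6 now, so the buyer offers 51.6, keeping 68.4.
Round 2 (the seller proposes): the buyer can get 68.4 next round, worth 0.43 × 68.4 = 29.412 now, so the seller offers 29.412, keeping 90.588.
Round 1 (the buyer proposes): the seller can get 90.588 next round, worth 0.43 × 90.588 = 38.95284 now; the buyer offers that and keeps 81.04716.

38.95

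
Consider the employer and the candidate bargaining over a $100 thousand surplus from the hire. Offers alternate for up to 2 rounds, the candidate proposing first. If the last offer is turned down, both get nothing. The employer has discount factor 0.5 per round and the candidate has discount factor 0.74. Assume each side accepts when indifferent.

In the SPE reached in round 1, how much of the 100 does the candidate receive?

Round 2 (the employer proposes): rejection yields 0 for the candidate; the employer offers 0 and keeps 100.
Round 1 (the candidate proposes): the employer can get 100 next round, worth 0.5 × 100 = 50 now. The candidate offers 50 and keeps 100 − 50 = 50.

50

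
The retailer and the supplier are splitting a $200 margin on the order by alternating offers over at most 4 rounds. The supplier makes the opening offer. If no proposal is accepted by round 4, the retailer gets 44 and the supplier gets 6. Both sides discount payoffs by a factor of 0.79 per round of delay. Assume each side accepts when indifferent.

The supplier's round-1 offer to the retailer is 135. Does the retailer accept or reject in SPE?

Round 4 (the retailer proposes): the supplier gets 6 if talks fail, so the retailer offers 6 and keeps 194.
Round 3 (the supplier proposes): the retailer can get 194 next round, worth 0.79 × 194 = 153.26 now, so the supplier offers 153.26, keeping 46.74.
Round 2 (the retailer proposes): the supplier can get 46.74 next round, worth 0.79 × 46.74 = 36.9246 now. The retailer offers 36.9246 and keeps 200 − 36.9246 = 163.0754.
So by rejecting in round 1, the retailer gets 163.0754 next round, worth 0.79 × 163.0754 = 128.829566 now.
Offer 135 ≥ 128.829566, so the retailer accepts.

Accept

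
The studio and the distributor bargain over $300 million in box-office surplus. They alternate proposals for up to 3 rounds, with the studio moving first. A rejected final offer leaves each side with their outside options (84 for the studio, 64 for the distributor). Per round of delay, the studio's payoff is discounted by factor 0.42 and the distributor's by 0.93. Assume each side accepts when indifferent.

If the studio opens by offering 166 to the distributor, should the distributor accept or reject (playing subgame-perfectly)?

Round 3 (the studio proposes): the distributor gets 64 if talks fail, so the studio offers 64 and keeps 236.
Round 2 (the distributor proposes): the studio can get 236 next round, worth 0.42 × 236 = 99.12 now, so the distributor offers 99.12, keeping 200.88.
So by rejecting in round 1, the distributor gets 200.88 next round, worth 0.93 × 200.88 = 186.8184 now.
Offer 166 < 186.8184, so the distributor rejects.

Reject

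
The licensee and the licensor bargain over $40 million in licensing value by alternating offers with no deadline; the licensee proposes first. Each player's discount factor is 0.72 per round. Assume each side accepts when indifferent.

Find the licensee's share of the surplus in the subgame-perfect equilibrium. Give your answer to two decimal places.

Let x be the licensee's share when the licensee proposes and y be the licensor's share when the licensor proposes.
The licensor accepts iff offered ≥ 0.72·y, so x = 40 − 0.72y. Symmetrically y = 40 − 0.72x.
Substituting: x = 40 − 0.72(40 − 0.72x), giving x(1 − 0.72·0.72) = 40(1 − 0.72).
So x = 40 × 0.28 / 0.4816 ≈ 23.2558, and the licensor receives 40 − x ≈ 16.7442.

23.26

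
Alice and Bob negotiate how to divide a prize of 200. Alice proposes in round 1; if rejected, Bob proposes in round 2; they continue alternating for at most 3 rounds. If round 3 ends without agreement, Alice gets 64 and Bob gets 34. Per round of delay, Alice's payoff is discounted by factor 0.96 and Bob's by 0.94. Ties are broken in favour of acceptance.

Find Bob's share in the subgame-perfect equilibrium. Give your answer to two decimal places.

38.20

Solve by backward induction from round 3.
Round 3 (Alice proposes): Bob gets 34 if talks fail, so Alice offers 34 and keeps 166.
Round 2 (Bob proposes): Alice can get 166 next round, worth 0.96 × 166 = 159.36 now. Bob offers 159.36 and keeps 200 − 159.36 = 40.64.
Round 1 (Alice proposes): Bob can get 40.64 next round, worth 0.94 × 40.64 = 38.2016 now; Alice offers that and keeps 161.7984.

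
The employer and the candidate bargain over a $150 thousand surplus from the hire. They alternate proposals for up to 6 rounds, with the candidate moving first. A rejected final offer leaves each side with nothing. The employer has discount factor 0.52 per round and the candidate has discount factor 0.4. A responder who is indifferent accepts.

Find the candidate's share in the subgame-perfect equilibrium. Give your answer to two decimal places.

Round 6 (the employer proposes): rejection yields 0 for the candidate; the employer offers 0 and keeps 150.
Round 5 (the candidate proposes): the employer can get 150 next round, worth 0.52 × 150 = 78 now; the candidate offers that and keeps 72.
Round 4 (the employer proposes): the candidate can get 72 next round, worth 0.4 × 72 = 28.8 now; the employer offers that and keeps 121.2.
Round 3 (the candidate proposes): the employer can get 121.2 next round, worth 0.52 × 121.2 = 63.024 now, so the candidate offers 63.024, keeping 86.976.
Round 2 (the employer proposes): the candidate can get 86.976 next round, worth 0.4 × 86.976 = 34.7904 now; the employer offers that and keeps 115.2096.
Round 1 (the candidate proposes): the employer can get 115.2096 next round, worth 0.52 × 115.2096 = 59.908992 now. The candidate offers 59.908992 and keeps 150 − 59.908992 = 90.091008.

90.09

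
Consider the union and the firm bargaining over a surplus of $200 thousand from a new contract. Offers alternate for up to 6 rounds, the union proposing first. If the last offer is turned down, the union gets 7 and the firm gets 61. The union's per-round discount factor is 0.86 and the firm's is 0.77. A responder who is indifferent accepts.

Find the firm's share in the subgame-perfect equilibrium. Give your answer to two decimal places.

Round 6 (the firm proposes): the union gets 7 if talks fail, so the firm offers 7 and keeps 193.
Round 5 (the union proposes): the firm can get 193 next round, worth 0.77 × 193 = 148.61 now, so the union offers 148.61, keeping 51.39.
Round 4 (the firm proposes): the union can get 51.39 next round, worth 0.86 × 51.39 = 44.1954 now; the firm offers that and keeps 155.8046.
Round 3 (the union proposes): the firm can get 155.8046 next round, worth 0.77 × 155.8046 = 119.969542 now; the union offers that and keeps 80.030458.
Round 2 (the firm proposes): the union can get 80.030458 next round, worth 0.86 × 80.030458 = 68.82619388 now, so the firm offers 68.82619388, keeping 131.17380612.
Round 1 (the union proposes): the firm can get 131.17380612 next round, worth 0.77 × 131.17380612 = 101.0038307124 now. The union offers 101.0038307124 and keeps 200 − 101.0038307124 = 98.9961692876.

101.00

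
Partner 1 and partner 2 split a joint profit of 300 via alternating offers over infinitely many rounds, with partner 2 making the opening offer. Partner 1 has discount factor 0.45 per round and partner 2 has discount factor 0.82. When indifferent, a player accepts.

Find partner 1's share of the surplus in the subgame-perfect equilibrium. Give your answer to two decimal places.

Let x be partner 2's share when partner 2 proposes and y be partner 1's share when partner 1 proposes.
Partner 1 accepts iff offered ≥ 0.45·y, so x = 300 − 0.45y. Symmetrically y = 300 − 0.82x.
Substituting: x = 300 − 0.45(300 − 0.82x), giving x(1 − 0.82·0.45) = 300(1 − 0.45).
So x = 300 × 0.55 / 0.631 ≈ 261.4897, and partner 1 receives 300 − x ≈ 38.5103.

38.51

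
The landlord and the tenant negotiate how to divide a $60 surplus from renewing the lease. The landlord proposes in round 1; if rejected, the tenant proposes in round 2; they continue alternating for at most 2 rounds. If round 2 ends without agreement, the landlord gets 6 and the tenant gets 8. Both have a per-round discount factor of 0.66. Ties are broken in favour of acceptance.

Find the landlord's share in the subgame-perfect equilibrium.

Round 2 (the tenant proposes): the landlord gets 6 if talks fail, so the tenant offers 6 and keeps 54.
Round 1 (the landlord proposes): the tenant can get 54 next round, worth 0.66 × 54 = 35.64 now. The landlord offers 35.64 and keeps 60 − 35.64 = 24.36.

24.36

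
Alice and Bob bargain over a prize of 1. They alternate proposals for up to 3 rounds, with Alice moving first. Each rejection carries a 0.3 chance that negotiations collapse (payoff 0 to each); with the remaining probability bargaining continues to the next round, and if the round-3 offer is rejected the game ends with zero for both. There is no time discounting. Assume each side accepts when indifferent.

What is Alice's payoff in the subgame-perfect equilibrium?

Round 3 (Alice proposes): Bob will accept anything ≥ 0, so Alice offers 0 and keeps 1.
Round 2 (Bob proposes): rejecting gives Alice an expected 0.7 × 1 = 0.7; Bob offers that and keeps 0.3.
Round 1 (Alice proposes): rejecting gives Bob an expected 0.7 × 0.3 = 0.21, so Alice offers 0.21, keeping 0.79.

0.79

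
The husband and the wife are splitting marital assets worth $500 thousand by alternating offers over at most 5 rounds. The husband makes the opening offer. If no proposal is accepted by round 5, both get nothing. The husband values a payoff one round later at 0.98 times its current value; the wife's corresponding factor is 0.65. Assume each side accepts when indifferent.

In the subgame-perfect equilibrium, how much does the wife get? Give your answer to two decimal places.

Round 5 (the husband proposes): rejection yields 0 for the wife; the husband offers 0 and keeps 500.
Round 4 (the wife proposes): the husband can get 500 next round, worth 0.98 × 500 = 490 now; the wife offers that and keeps 10.
Round 3 (the husband proposes): the wife can get 10 next round, worth 0.65 × 10 = 6.5 now; the husband offers that and keeps 493.5.
Round 2 (the wife proposes): the husband can get 493.5 next round, worth 0.98 × 493.5 = 483.63 now, so the wife offers 483.63, keeping 16.37.
Round 1 (the husband proposes): the wife can get 16.37 next round, worth 0.65 × 16.37 = 10.6405 now. The husband offers 10.6405 and keeps 500 − 10.6405 = 489.3595.

10.64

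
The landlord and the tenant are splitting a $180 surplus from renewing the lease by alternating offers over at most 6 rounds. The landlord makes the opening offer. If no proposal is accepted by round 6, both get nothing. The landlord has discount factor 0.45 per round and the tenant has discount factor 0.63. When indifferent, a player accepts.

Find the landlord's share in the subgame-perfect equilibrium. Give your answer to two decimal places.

Round 6 (the tenant proposes): rejection yields 0 for the landlord; the tenant offers 0 and keeps 180.
Round 5 (the landlord proposes): the tenant can get 180 next round, worth 0.63 × 180 = 113.4 now; the landlord offers that and keeps 66.6.
Round 4 (the tenant proposes): the landlord can get 66.6 next round, worth 0.45 × 66.6 = 29.97 now; the tenant offers that and keeps 150.03.
Round 3 (the landlord proposes): the tenant can get 150.03 next round, worth 0.63 × 150.03 = 94.5189 now. The landlord offers 94.5189 and keeps 180 − 94.5189 = 85.4811.
Round 2 (the tenant proposes): the landlord can get 85.4811 next round, worth 0.45 × 85.4811 = 38.466495 now; the tenant offers that and keeps 141.533505.
Round 1 (the landlord proposes): the tenant can get 141.533505 next round, worth 0.63 × 141.533505 = 89.16610815 now, so the landlord offers 89.16610815, keeping 90.83389185.

90.83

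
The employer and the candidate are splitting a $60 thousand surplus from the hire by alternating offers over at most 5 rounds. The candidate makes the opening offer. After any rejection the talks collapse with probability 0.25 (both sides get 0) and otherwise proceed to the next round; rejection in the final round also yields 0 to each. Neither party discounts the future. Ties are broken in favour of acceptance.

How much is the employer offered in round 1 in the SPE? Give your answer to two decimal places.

17.58

Round 5 (the candidate proposes): rejection yields 0 for the employer; the candidate offers 0 and keeps 60.
Round 4 (the employer proposes): rejecting gives the candidate an expected 0.75 × 60 = 45, so the employer offers 45, keeping 15.
Round 3 (the candidate proposes): rejecting gives the employer an expected 0.75 × 15 = 11.25, so the candidate offers 11.25, keeping 48.75.
Round 2 (the employer proposes): rejecting gives the candidate an expected 0.75 × 48.75 = 36.5625, so the employer offers 36.5625, keeping 23.4375.
Round 1 (the candidate proposes): rejecting gives the employer an expected 0.75 × 23.4375 = 17.578125. The candidate offers 17.578125 and keeps 60 − 17.578125 = 42.421875.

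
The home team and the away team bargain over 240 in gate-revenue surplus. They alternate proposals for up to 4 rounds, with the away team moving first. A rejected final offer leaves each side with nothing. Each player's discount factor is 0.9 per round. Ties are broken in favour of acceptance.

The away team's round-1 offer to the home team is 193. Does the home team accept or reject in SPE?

Reject

Round 4 (the home team proposes): rejection yields 0 for the away team; the home team offers 0 and keeps 240.
Round 3 (the away team proposes): the home team can get 240 next round, worth 0.9 × 240 = 216 now, so the away team offers 216, keeping 24.
Round 2 (the home team proposes): the away team can get 24 next round, worth 0.9 × 24 = 21.6 now. The home team offers 21.6 and keeps 240 − 21.6 = 218.4.
So by rejecting in round 1, the home team gets 218.4 next round, worth 0.9 × 218.4 = 196.56 now.
Offer 193 < 196.56, so the home team rejects.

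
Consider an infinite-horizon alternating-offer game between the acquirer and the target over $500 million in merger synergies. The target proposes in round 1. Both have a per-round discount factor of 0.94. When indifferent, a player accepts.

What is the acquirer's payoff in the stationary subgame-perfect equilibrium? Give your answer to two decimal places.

242.27

In a stationary SPE each proposer offers the other exactly their discounted continuation value.
If the target keeps x when proposing and the acquirer keeps y when proposing, then x = 500 − 0.94y and y = 500 − 0.94x.
Solving: x = 500(1 − 0.94) / (1 − 0.94·0.94) = 30 / 0.1164 ≈ 257.7320.
The acquirer gets 500 − 257.7320 ≈ 242.2680.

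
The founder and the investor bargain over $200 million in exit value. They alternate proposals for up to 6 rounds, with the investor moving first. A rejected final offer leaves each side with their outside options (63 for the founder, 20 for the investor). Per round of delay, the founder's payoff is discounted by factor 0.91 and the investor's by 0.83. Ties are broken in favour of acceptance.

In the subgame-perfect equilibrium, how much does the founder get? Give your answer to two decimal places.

Round 6 (the founder proposes): the investor gets 20 if talks fail, so the founder offers 20 and keeps 180.
Round 5 (the investor proposes): the founder can get 180 next round, worth 0.91 × 180 = 163.8 now. The investor offers 163.8 and keeps 200 − 163.8 = 36.2.
Round 4 (the founder proposes): the investor can get 36.2 next round, worth 0.83 × 36.2 = 30.046 now. The founder offers 30.046 and keeps 200 − 30.046 = 169.954.
Round 3 (the investor proposes): the founder can get 169.954 next round, worth 0.91 × 169.954 = 154.65814 now. The investor offers 154.65814 and keeps 200 − 154.65814 = 45.34186.
Round 2 (the founder proposes): the investor can get 45.34186 next round, worth 0.83 × 45.34186 = 37.6337438 now. The founder offers 37.6337438 and keeps 200 − 37.6337438 = 162.3662562.
Round 1 (the investor proposes): the founder can get 162.3662562 next round, worth 0.91 × 162.3662562 = 147.753293142 now. The investor offers 147.753293142 and keeps 200 − 147.753293142 = 52.246706858.

147.75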